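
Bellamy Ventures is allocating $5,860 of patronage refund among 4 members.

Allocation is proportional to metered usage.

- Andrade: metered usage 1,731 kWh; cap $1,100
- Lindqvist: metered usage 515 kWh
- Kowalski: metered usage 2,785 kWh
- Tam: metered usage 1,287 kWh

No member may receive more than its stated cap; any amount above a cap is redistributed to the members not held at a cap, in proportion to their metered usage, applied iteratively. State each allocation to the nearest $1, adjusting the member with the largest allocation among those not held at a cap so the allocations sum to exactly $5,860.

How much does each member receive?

Total metered usage = 6,318.
Proportional shares (ignoring caps): Andrade 1,605.52; Lindqvist 477.67; Kowalski 2,583.11; Tam 1,193.70.
Capped: Andrade ($1,100); residual $4,760 reallocated over remaining metered usage 4,587.
Remaining shares: Lindqvist 534.42 → $534; Kowalski 2,890.04 → $2,890; Tam 1,335.54 → $1,336.

Andrade: $1,100 · Lindqvist: $534 · Kowalski: $2,890 · Tam: $1,336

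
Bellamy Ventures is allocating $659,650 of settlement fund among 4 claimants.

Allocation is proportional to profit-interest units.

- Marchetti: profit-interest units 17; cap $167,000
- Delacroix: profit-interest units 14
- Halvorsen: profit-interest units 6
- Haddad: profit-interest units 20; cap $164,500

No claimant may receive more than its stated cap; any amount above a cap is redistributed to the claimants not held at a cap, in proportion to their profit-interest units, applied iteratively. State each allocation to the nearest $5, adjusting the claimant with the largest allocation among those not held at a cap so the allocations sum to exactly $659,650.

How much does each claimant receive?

Marchetti: $167,000; Delacroix: $229,705; Halvorsen: $98,445; Haddad: $164,500

Total profit-interest units = 57.
Unconstrained shares: Marchetti 196,737.72; Delacroix 162,019.30; Halvorsen 69,436.84; Haddad 231,456.14.
Cap binds for Marchetti ($167,000), Haddad ($164,500); balance $328,150 reallocated over remaining profit-interest units 20.
Remaining shares: Delacroix 229,705.00 → $229,705; Halvorsen 98,445.00 → $98,445.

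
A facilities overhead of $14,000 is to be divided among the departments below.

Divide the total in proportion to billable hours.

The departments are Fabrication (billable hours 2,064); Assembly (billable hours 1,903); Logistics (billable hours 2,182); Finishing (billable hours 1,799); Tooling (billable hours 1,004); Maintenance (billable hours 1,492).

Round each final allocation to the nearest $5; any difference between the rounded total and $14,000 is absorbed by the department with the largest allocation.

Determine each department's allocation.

Fabrication: $2,765 | Assembly: $2,550 | Logistics: $2,930 | Finishing: $2,410 | Tooling: $1,345 | Maintenance: $2,000

Total billable hours = 10,444.
Proportional shares: Fabrication 2,064/10,444 × $14,000 = 2,766.76; Assembly 1,903/10,444 × $14,000 = 2,550.94; Logistics 2,182/10,444 × $14,000 = 2,924.93; Finishing 1,799/10,444 × $14,000 = 2,411.53; Tooling 1,004/10,444 × $14,000 = 1,345.84; Maintenance 1,492/10,444 × $14,000 = 2,000.00.
At nearest $5: Fabrication $2,765; Assembly $2,550; Logistics $2,925; Finishing $2,410; Tooling $1,345; Maintenance $2,000. Sum = $13,995.
Difference $14,000 − $13,995 = +$5 applied to largest allocation (Logistics): Logistics becomes $2,930.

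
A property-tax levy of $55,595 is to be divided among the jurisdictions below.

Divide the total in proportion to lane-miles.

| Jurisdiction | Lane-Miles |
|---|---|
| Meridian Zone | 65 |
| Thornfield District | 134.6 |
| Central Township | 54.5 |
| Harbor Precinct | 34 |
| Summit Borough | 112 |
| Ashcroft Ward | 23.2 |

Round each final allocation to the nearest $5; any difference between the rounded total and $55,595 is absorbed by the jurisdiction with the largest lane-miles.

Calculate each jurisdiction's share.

Lane-miles total: 65 + 134.6 + 54.5 + 34 + 112 + 23.2 = 423.3.
Raw shares: Meridian Zone 8,536.91; Thornfield District 17,677.98; Central Township 7,157.87; Harbor Precinct 4,465.46; Summit Borough 14,709.76; Ashcroft Ward 3,047.02.
At nearest $5: Meridian Zone $8,535; Thornfield District $17,680; Central Township $7,160; Harbor Precinct $4,465; Summit Borough $14,710; Ashcroft Ward $3,045. Sum = $55,595.
Rounded total matches; no reconciliation needed.

Meridian Zone: $8,535 · Thornfield District: $17,680 · Central Township: $7,160 · Harbor Precinct: $4,465 · Summit Borough: $14,710 · Ashcroft Ward: $3,045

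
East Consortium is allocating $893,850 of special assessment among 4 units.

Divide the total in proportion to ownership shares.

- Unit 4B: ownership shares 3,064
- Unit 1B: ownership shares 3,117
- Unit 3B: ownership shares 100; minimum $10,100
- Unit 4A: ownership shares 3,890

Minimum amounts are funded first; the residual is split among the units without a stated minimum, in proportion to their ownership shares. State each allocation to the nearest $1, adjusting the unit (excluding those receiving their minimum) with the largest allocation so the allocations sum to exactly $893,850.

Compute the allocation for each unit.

Unit 4B: $268,872 · Unit 1B: $273,523 · Unit 3B: $10,100 · Unit 4A: $341,355

Minimums first: Unit 3B $10,100. Remaining pool $883,750.
Remaining pool split over remaining ownership shares 10,071: Unit 4B 268,872.01 → $268,872; Unit 1B 273,522.86 → $273,523; Unit 4A 341,355.13 → $341,355.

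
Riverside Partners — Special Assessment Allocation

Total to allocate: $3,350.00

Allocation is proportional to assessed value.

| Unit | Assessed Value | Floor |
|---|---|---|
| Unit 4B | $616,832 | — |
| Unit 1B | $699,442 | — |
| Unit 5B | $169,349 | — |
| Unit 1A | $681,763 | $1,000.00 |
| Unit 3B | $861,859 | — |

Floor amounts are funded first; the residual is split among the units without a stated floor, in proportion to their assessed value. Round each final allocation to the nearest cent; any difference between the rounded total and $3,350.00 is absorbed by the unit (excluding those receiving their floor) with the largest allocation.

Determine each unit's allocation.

Minimums first: Unit 1A $1,000.00. Remaining pool $2,350.00.
Remaining pool split over remaining assessed value 2,347,482: Unit 4B 617.4936 → $617.49; Unit 1B 700.1922 → $700.19; Unit 5B 169.5307 → $169.53; Unit 3B 862.7835 → $862.78.
Rounding difference +$0.01 applied to Unit 3B → $862.79.

Unit 4B: $617.49 · Unit 1B: $700.19 · Unit 5B: $169.53 · Unit 1A: $1,000.00 · Unit 3B: $862.79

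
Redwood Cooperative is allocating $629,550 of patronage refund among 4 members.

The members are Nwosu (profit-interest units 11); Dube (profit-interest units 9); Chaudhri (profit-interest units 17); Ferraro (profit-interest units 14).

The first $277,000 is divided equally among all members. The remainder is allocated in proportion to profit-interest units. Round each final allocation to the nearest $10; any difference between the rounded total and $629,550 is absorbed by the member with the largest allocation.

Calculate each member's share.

Nwosu: $145,290 · Dube: $131,460 · Chaudhri: $186,770 · Ferraro: $166,030

Equal tier: $277,000 ÷ 4 = $69,250 apiece.
Remainder $352,550 by profit-interest units (total 51): Nwosu 76,040.20 → $76,040; Dube 62,214.71 → $62,210; Chaudhri 117,516.67 → $117,520; Ferraro 96,778.43 → $96,780.
Totals: Nwosu $69,250 + $76,040 = $145,290; Dube $69,250 + $62,210 = $131,460; Chaudhri $69,250 + $117,520 = $186,770; Ferraro $69,250 + $96,780 = $166,030.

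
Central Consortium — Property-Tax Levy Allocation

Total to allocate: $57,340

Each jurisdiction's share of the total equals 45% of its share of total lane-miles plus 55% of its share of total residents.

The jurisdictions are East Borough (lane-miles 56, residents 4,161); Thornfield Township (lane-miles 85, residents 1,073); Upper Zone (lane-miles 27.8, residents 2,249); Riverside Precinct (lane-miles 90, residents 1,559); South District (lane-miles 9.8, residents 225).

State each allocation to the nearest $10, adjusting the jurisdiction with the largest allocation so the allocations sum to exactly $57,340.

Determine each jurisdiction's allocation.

East Borough: $19,540 · Thornfield Township: $11,820 · Upper Zone: $10,320 · Riverside Precinct: $13,950 · South District: $1,710

Totals — lane-miles 268.6, residents 9,267.
Combined weights (45% lane-miles + 55% residents): East Borough 0.3408; Thornfield Township 0.2061; Upper Zone 0.1801; Riverside Precinct 0.2433; South District 0.0298.
Pro-rata amounts: East Borough 19,540.14; Thornfield Township 11,817.09; Upper Zone 10,324.29; Riverside Precinct 13,951.34; South District 1,707.14.
After rounding ($10): East Borough $19,540; Thornfield Township $11,820; Upper Zone $10,320; Riverside Precinct $13,950; South District $1,710. Sum = $57,340.
Rounded total matches; no reconciliation needed.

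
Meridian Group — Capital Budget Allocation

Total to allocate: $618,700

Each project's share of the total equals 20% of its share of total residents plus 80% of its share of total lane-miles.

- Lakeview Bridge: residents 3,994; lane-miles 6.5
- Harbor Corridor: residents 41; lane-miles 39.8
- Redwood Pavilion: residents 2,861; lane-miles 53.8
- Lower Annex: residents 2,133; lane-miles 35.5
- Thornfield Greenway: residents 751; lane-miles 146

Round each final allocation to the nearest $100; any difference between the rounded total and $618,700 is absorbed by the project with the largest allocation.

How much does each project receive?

Lakeview Bridge: $62,000 · Harbor Corridor: $70,500 · Redwood Pavilion: $130,800 · Lower Annex: $89,400 · Thornfield Greenway: $266,000

Residents total 9,780; lane-miles total 281.6.
Combined weights (20% residents + 80% lane-miles): Lakeview Bridge 0.1001; Harbor Corridor 0.1139; Redwood Pavilion 0.2113; Lower Annex 0.1445; Thornfield Greenway 0.4301.
Unrounded shares: Lakeview Bridge 61,958.35; Harbor Corridor 70,474.03; Redwood Pavilion 130,761.05; Lower Annex 89,384.77; Thornfield Greenway 266,121.80.
Rounded to nearest $100: Lakeview Bridge $62,000; Harbor Corridor $70,500; Redwood Pavilion $130,800; Lower Annex $89,400; Thornfield Greenway $266,100. Sum = $618,800.
Difference $618,700 − $618,800 = −$100 applied to largest allocation (Thornfield Greenway): Thornfield Greenway becomes $266,000.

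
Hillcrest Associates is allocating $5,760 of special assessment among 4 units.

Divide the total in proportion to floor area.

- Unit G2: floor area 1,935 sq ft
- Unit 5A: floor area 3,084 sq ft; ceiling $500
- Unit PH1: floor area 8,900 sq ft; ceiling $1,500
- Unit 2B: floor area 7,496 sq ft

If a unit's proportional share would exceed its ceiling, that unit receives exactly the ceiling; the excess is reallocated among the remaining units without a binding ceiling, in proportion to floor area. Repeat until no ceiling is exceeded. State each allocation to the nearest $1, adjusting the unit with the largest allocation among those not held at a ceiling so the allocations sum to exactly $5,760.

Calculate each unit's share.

Unit G2: $771 · Unit 5A: $500 · Unit PH1: $1,500 · Unit 2B: $2,989

Sum of floor area: 21,415.
Unconstrained shares: Unit G2 520.46; Unit 5A 829.505; Unit PH1 2,393.84; Unit 2B 2,016.20.
Held at cap: Unit 5A ($500), Unit PH1 ($1,500); remaining pool $3,760 reallocated over remaining floor area 9,431.
Remaining shares: Unit G2 771.46 → $771; Unit 2B 2,988.54 → $2,989.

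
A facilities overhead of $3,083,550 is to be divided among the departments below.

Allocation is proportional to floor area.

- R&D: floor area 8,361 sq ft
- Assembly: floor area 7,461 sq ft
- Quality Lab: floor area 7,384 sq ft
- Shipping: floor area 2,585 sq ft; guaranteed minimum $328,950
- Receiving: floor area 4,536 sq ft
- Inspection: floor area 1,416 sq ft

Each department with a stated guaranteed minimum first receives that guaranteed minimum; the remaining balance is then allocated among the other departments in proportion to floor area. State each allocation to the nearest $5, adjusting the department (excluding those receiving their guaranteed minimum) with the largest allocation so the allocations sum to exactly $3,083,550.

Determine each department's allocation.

Guaranteed amounts: Shipping $328,950. Remaining pool $2,754,600.
Remaining pool split over remaining floor area 29,158: R&D 789,876.21 → $789,875; Assembly 704,851.86 → $704,850; Quality Lab 697,577.56 → $697,580; Receiving 428,522.72 → $428,525; Inspection 133,771.64 → $133,770.

R&D: $789,875 · Assembly: $704,850 · Quality Lab: $697,580 · Shipping: $328,950 · Receiving: $428,525 · Inspection: $133,770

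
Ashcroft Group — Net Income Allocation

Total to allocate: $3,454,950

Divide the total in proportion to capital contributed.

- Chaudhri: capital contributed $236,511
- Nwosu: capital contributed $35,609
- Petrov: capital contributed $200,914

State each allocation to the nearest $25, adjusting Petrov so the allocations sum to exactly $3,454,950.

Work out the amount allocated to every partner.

Chaudhri: $1,727,425 · Nwosu: $260,075 · Petrov: $1,467,450

Combined capital contributed = 473,034.
Pro-rata amounts: Chaudhri 236,511/473,034 × $3,454,950 = 1,727,431.18; Nwosu 35,609/473,034 × $3,454,950 = 260,081.34; Petrov 200,914/473,034 × $3,454,950 = 1,467,437.49.
Rounded to nearest $25: Chaudhri $1,727,425; Nwosu $260,075; Petrov $1,467,425. Sum = $3,454,925.
Difference $3,454,950 − $3,454,925 = +$25 applied to Petrov: Petrov becomes $1,467,450.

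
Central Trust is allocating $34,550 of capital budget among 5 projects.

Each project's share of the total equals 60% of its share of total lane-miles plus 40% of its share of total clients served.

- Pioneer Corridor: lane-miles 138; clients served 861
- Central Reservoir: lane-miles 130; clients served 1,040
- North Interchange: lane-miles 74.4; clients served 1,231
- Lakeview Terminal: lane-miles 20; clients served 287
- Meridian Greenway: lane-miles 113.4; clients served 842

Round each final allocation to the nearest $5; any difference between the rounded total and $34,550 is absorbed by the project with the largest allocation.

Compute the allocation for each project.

Lane-miles total 475.8; clients served total 4,261.
Combined weights (60% lane-miles + 40% clients served): Pioneer Corridor 0.2548; Central Reservoir 0.2616; North Interchange 0.2094; Lakeview Terminal 0.0522; Meridian Greenway 0.2220.
Raw shares: Pioneer Corridor 8,805.03; Central Reservoir 9,037.04; North Interchange 7,234.10; Lakeview Terminal 1,802.22; Meridian Greenway 7,671.61.
Rounded to nearest $5: Pioneer Corridor $8,805; Central Reservoir $9,035; North Interchange $7,235; Lakeview Terminal $1,800; Meridian Greenway $7,670. Sum = $34,545.
Difference $34,550 − $34,545 = +$5 applied to largest allocation (Central Reservoir): Central Reservoir becomes $9,040.

Pioneer Corridor: $8,805; Central Reservoir: $9,040; North Interchange: $7,235; Lakeview Terminal: $1,800; Meridian Greenway: $7,670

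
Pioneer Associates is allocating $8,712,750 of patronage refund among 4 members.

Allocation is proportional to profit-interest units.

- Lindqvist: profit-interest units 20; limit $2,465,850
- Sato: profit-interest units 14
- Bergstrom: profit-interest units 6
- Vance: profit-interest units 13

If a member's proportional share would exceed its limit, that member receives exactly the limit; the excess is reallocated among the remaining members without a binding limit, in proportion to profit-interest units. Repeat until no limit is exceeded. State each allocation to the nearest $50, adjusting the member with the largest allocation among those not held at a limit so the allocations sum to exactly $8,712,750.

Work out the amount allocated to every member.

Lindqvist: $2,465,850 · Sato: $2,650,200 · Bergstrom: $1,135,800 · Vance: $2,460,900

Total profit-interest units = 53.
Proportional shares (ignoring caps): Lindqvist 3,287,830.19; Sato 2,301,481.13; Bergstrom 986,349.06; Vance 2,137,089.62.
Cap binds for Lindqvist ($2,465,850); remaining pool $6,246,900 reallocated over remaining profit-interest units 33.
Shares after redistribution: Sato 2,650,200.00 → $2,650,200; Bergstrom 1,135,800.00 → $1,135,800; Vance 2,460,900.00 → $2,460,900.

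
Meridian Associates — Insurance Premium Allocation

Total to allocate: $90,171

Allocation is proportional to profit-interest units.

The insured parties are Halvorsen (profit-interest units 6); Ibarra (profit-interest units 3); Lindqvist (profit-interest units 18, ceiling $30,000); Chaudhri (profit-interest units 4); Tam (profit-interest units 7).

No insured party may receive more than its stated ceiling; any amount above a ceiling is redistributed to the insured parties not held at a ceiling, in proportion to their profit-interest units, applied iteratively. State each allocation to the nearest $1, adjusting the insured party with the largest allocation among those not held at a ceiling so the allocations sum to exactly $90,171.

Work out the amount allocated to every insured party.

Total profit-interest units = 38.
Pro-rata shares before constraints: Halvorsen 14,237.53; Ibarra 7,118.76; Lindqvist 42,712.58; Chaudhri 9,491.68; Tam 16,610.45.
Capped: Lindqvist ($30,000); residual $60,171 reallocated over remaining profit-interest units 20.
Redistributed shares: Halvorsen 18,051.30 → $18,051; Ibarra 9,025.65 → $9,026; Chaudhri 12,034.20 → $12,034; Tam 21,059.85 → $21,060.

Halvorsen: $18,051 | Ibarra: $9,026 | Lindqvist: $30,000 | Chaudhri: $12,034 | Tam: $21,060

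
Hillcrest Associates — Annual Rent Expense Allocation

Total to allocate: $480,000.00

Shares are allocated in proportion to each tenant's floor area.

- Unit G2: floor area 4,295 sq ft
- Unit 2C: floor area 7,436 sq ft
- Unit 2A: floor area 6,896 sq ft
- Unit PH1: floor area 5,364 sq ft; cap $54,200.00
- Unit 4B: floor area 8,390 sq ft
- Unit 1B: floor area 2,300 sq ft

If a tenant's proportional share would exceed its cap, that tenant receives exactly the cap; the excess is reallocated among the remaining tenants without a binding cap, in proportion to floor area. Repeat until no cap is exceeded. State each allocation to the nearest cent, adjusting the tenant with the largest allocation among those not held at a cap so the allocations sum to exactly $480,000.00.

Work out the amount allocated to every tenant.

Combined floor area = 34,681.
Unconstrained shares: Unit G2 59,444.6527; Unit 2C 102,917.4476; Unit 2A 95,443.6147; Unit PH1 74,240.0738; Unit 4B 116,121.2191; Unit 1B 31,832.9921.
Capped: Unit PH1 ($54,200.00); residual $425,800.00 reallocated over remaining floor area 29,317.
Redistributed shares: Unit G2 62,380.5642 → $62,380.56; Unit 2C 108,000.4366 → $108,000.44; Unit 2A 100,157.4786 → $100,157.48; Unit 4B 121,856.3291 → $121,856.33; Unit 1B 33,405.1915 → $33,405.19.

Unit G2: $62,380.56 · Unit 2C: $108,000.44 · Unit 2A: $100,157.48 · Unit PH1: $54,200.00 · Unit 4B: $121,856.33 · Unit 1B: $33,405.19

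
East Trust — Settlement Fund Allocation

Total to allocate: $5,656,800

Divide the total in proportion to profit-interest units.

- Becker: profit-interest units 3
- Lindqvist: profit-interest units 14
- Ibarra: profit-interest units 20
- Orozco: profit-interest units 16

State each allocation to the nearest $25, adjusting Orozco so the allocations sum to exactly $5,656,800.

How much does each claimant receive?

Profit-interest units total: 53.
Pro-rata amounts: Becker 3/53 × $5,656,800 = 320,196.23; Lindqvist 14/53 × $5,656,800 = 1,494,249.06; Ibarra 20/53 × $5,656,800 = 2,134,641.51; Orozco 16/53 × $5,656,800 = 1,707,713.21.
At nearest $25: Becker $320,200; Lindqvist $1,494,250; Ibarra $2,134,650; Orozco $1,707,725. Sum = $5,656,825.
Difference $5,656,800 − $5,656,825 = −$25 applied to Orozco: Orozco becomes $1,707,700.

Becker: $320,200 · Lindqvist: $1,494,250 · Ibarra: $2,134,650 · Orozco: $1,707,700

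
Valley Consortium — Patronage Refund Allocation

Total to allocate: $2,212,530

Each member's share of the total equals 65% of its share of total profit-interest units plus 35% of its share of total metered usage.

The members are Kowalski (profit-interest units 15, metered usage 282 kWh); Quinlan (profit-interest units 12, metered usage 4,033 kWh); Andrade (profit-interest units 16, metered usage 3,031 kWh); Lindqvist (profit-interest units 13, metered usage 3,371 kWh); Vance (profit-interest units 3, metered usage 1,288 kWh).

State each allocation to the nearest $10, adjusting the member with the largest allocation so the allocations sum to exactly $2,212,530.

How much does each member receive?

Kowalski: $383,820 · Quinlan: $552,650 · Andrade: $585,520 · Lindqvist: $534,330 · Vance: $156,210

Profit-interest units total 59; metered usage total 12,005.
Combined weights (65% profit-interest units + 35% metered usage): Kowalski 0.1735; Quinlan 0.2498; Andrade 0.2646; Lindqvist 0.2415; Vance 0.0706.
Proportional shares: Kowalski 383,820.44; Quinlan 552,653.63; Andrade 585,520.69; Lindqvist 534,326.49; Vance 156,208.75.
After rounding ($10): Kowalski $383,820; Quinlan $552,650; Andrade $585,520; Lindqvist $534,330; Vance $156,210. Sum = $2,212,530.
Sum already equals the total — no adjustment.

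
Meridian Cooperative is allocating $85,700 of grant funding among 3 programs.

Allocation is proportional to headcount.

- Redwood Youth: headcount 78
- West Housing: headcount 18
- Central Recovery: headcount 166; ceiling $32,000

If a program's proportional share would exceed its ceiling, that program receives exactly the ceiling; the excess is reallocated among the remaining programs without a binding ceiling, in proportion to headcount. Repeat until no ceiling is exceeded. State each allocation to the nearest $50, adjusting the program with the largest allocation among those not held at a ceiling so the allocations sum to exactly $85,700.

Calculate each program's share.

Combined headcount = 262.
Pro-rata shares before constraints: Redwood Youth 25,513.74; West Housing 5,887.79; Central Recovery 54,298.47.
Cap binds for Central Recovery ($32,000); remaining pool $53,700 reallocated over remaining headcount 96.
Redistributed shares: Redwood Youth 43,631.25 → $43,650; West Housing 10,068.75 → $10,050.

Redwood Youth: $43,650; West Housing: $10,050; Central Recovery: $32,000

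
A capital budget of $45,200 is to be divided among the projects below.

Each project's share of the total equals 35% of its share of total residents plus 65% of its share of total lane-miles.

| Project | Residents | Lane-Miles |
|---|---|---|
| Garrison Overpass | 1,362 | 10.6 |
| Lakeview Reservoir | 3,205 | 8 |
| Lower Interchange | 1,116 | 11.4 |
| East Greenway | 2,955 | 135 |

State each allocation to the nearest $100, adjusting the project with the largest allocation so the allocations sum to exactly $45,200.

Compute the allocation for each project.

Totals — residents 8,638, lane-miles 165.
Blended shares (35% residents + 65% lane-miles): Garrison Overpass 0.0969; Lakeview Reservoir 0.1614; Lower Interchange 0.0901; East Greenway 0.6516.
Unrounded shares: Garrison Overpass 4,381.87; Lakeview Reservoir 7,294.26; Lower Interchange 4,073.78; East Greenway 29,450.09.
At nearest $100: Garrison Overpass $4,400; Lakeview Reservoir $7,300; Lower Interchange $4,100; East Greenway $29,500. Sum = $45,300.
Difference $45,200 − $45,300 = −$100 applied to largest allocation (East Greenway): East Greenway becomes $29,400.

Garrison Overpass: $4,400; Lakeview Reservoir: $7,300; Lower Interchange: $4,100; East Greenway: $29,400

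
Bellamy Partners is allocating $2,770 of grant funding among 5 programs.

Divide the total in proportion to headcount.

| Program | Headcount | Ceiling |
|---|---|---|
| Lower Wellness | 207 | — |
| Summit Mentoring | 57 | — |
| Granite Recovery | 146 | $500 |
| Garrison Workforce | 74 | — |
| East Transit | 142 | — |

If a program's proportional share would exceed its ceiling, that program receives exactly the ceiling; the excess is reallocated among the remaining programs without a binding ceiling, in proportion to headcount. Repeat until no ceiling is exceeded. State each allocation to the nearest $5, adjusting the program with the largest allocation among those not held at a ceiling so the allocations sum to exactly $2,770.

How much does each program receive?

Headcount total: 626.
Unconstrained shares: Lower Wellness 915.96; Summit Mentoring 252.22; Granite Recovery 646.04; Garrison Workforce 327.44; East Transit 628.34.
Capped: Granite Recovery ($500); residual $2,270 reallocated over remaining headcount 480.
Remaining shares: Lower Wellness 978.94 → $980; Summit Mentoring 269.56 → $270; Garrison Workforce 349.96 → $350; East Transit 671.54 → $670.

Lower Wellness: $980 · Summit Mentoring: $270 · Granite Recovery: $500 · Garrison Workforce: $350 · East Transit: $670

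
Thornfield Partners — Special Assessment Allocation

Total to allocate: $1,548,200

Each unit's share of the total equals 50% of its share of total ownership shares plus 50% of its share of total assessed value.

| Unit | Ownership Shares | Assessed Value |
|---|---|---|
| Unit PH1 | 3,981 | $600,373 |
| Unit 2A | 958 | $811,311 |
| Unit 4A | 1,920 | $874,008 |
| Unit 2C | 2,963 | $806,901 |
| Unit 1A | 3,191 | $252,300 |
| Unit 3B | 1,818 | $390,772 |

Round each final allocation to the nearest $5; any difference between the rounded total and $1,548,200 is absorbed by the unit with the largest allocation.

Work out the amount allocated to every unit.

Unit PH1: $332,195 · Unit 2A: $218,120 · Unit 4A: $281,325 · Unit 2C: $321,860 · Unit 1A: $218,835 · Unit 3B: $175,865

Totals — ownership shares 14,831, assessed value 3,735,665.
Combined weights (50% ownership shares + 50% assessed value): Unit PH1 0.2146; Unit 2A 0.1409; Unit 4A 0.1817; Unit 2C 0.2079; Unit 1A 0.1413; Unit 3B 0.1136.
Proportional shares: Unit PH1 332,195.78; Unit 2A 218,121.44; Unit 4A 281,324.76; Unit 2C 321,858.03; Unit 1A 218,834.68; Unit 3B 175,865.32.
Rounded to nearest $5: Unit PH1 $332,195; Unit 2A $218,120; Unit 4A $281,325; Unit 2C $321,860; Unit 1A $218,835; Unit 3B $175,865. Sum = $1,548,200.
No rounding difference to absorb.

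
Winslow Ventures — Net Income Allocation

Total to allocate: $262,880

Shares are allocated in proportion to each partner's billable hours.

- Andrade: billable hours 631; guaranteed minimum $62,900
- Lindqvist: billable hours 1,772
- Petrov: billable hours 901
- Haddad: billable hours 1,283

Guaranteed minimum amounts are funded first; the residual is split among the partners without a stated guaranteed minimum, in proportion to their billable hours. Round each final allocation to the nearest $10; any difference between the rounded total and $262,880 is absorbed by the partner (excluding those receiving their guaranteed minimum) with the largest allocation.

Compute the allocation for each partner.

Guaranteed amounts: Andrade $62,900. Remaining pool $199,980.
Remaining pool split over remaining billable hours 3,956: Lindqvist 89,576.48 → $89,580; Petrov 45,546.51 → $45,550; Haddad 64,857.01 → $64,860.
Rounding difference −$10 applied to Lindqvist → $89,570.

Andrade: $62,900; Lindqvist: $89,570; Petrov: $45,550; Haddad: $64,860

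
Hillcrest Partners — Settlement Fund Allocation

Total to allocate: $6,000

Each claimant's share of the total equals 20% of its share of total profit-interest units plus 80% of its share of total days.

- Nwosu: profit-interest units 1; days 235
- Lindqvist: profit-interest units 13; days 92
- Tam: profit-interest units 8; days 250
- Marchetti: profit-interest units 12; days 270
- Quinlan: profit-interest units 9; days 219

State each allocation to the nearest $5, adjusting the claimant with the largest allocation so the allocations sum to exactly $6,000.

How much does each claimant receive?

Nwosu: $1,085 | Lindqvist: $775 | Tam: $1,350 | Marchetti: $1,555 | Quinlan: $1,235

Totals — profit-interest units 43, days 1,066.
Combined weights (20% profit-interest units + 80% days): Nwosu 0.1810; Lindqvist 0.1295; Tam 0.2248; Marchetti 0.2584; Quinlan 0.2062.
Proportional shares: Nwosu 1,086.07; Lindqvist 777.05; Tam 1,348.96; Marchetti 1,550.64; Quinlan 1,237.28.
At nearest $5: Nwosu $1,085; Lindqvist $775; Tam $1,350; Marchetti $1,550; Quinlan $1,235. Sum = $5,995.
Difference $6,000 − $5,995 = +$5 applied to largest allocation (Marchetti): Marchetti becomes $1,555.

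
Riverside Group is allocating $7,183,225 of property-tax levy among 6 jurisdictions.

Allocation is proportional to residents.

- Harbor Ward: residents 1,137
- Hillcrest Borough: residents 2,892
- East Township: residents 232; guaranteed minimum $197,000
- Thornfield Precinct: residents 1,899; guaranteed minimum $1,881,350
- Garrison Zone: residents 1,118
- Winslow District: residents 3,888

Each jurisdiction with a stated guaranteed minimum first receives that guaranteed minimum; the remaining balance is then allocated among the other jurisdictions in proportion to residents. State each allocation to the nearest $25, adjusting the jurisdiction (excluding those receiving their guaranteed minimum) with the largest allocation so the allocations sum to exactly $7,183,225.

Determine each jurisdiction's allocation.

Harbor Ward: $642,425; Hillcrest Borough: $1,634,000; East Township: $197,000; Thornfield Precinct: $1,881,350; Garrison Zone: $631,675; Winslow District: $2,196,775

Guaranteed amounts: East Township $197,000; Thornfield Precinct $1,881,350. Remaining pool $5,104,875.
Remaining pool split over remaining residents 9,035: Harbor Ward 642,417.58 → $642,425; Hillcrest Borough 1,634,012.01 → $1,634,000; Garrison Zone 631,682.37 → $631,675; Winslow District 2,196,763.03 → $2,196,775.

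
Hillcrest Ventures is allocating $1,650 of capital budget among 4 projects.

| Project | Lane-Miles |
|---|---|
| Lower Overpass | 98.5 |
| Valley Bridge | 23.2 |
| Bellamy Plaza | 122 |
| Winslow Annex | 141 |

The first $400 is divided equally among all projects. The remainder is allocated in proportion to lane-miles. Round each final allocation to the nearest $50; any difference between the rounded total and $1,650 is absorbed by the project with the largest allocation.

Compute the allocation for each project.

Equal tier: $400 ÷ 4 = $100 apiece.
Remainder $1,250 by lane-miles (total 384.7): Lower Overpass 320.05 → $300; Valley Bridge 75.38 → $100; Bellamy Plaza 396.41 → $400; Winslow Annex 458.15 → $450.
Totals: Lower Overpass $100 + $300 = $400; Valley Bridge $100 + $100 = $200; Bellamy Plaza $100 + $400 = $500; Winslow Annex $100 + $450 = $550.

Lower Overpass: $400; Valley Bridge: $200; Bellamy Plaza: $500; Winslow Annex: $550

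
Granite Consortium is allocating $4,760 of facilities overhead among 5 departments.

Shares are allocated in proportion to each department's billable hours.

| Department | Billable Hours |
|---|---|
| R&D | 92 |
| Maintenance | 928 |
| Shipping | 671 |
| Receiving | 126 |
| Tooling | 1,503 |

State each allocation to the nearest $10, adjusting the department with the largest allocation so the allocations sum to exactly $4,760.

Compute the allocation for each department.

R&D: $130; Maintenance: $1,330; Shipping: $960; Receiving: $180; Tooling: $2,160

Combined billable hours = 3,320.
Unrounded shares: R&D 92/3,320 × $4,760 = 131.90; Maintenance 928/3,320 × $4,760 = 1,330.51; Shipping 671/3,320 × $4,760 = 962.04; Receiving 126/3,320 × $4,760 = 180.65; Tooling 1,503/3,320 × $4,760 = 2,154.90.
Rounded to nearest $10: R&D $130; Maintenance $1,330; Shipping $960; Receiving $180; Tooling $2,150. Sum = $4,750.
Difference $4,760 − $4,750 = +$10 applied to largest allocation (Tooling): Tooling becomes $2,160.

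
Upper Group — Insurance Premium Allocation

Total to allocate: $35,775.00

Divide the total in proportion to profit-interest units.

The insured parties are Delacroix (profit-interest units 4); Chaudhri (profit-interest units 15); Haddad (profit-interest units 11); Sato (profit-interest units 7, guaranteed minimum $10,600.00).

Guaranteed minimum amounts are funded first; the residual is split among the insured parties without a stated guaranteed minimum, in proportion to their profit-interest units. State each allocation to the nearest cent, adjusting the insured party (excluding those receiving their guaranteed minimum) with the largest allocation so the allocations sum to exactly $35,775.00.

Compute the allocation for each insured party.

Delacroix: $3,356.67 · Chaudhri: $12,587.50 · Haddad: $9,230.83 · Sato: $10,600.00

Minimums first: Sato $10,600.00. Remaining pool $25,175.00.
Remaining pool split over remaining profit-interest units 30: Delacroix 3,356.6667 → $3,356.67; Chaudhri 12,587.5000 → $12,587.50; Haddad 9,230.8333 → $9,230.83.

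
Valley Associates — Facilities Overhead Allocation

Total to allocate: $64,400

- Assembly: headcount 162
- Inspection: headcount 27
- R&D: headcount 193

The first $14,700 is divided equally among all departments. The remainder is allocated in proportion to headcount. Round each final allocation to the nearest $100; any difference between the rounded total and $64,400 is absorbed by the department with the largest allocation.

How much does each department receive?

First tranche $14,700 split equally: $4,900 each.
Remainder $49,700 by headcount (total 382): Assembly 21,076.96 → $21,100; Inspection 3,512.83 → $3,500; R&D 25,110.21 → $25,100.
Totals: Assembly $4,900 + $21,100 = $26,000; Inspection $4,900 + $3,500 = $8,400; R&D $4,900 + $25,100 = $30,000.

Assembly: $26,000; Inspection: $8,400; R&D: $30,000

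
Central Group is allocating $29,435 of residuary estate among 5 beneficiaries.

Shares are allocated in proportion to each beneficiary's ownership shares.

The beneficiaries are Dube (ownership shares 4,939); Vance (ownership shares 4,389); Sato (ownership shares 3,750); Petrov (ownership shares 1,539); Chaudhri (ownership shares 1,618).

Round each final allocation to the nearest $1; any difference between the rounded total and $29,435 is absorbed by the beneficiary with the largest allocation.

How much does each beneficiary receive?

Combined ownership shares = 16,235.
Proportional shares: Dube 4,939/16,235 × $29,435 = 8,954.69; Vance 4,389/16,235 × $29,435 = 7,957.51; Sato 3,750/16,235 × $29,435 = 6,798.97; Petrov 1,539/16,235 × $29,435 = 2,790.30; Chaudhri 1,618/16,235 × $29,435 = 2,933.53.
At nearest $1: Dube $8,955; Vance $7,958; Sato $6,799; Petrov $2,790; Chaudhri $2,934. Sum = $29,436.
Difference $29,435 − $29,436 = −$1 applied to largest allocation (Dube): Dube becomes $8,954.

Dube: $8,954; Vance: $7,958; Sato: $6,799; Petrov: $2,790; Chaudhri: $2,934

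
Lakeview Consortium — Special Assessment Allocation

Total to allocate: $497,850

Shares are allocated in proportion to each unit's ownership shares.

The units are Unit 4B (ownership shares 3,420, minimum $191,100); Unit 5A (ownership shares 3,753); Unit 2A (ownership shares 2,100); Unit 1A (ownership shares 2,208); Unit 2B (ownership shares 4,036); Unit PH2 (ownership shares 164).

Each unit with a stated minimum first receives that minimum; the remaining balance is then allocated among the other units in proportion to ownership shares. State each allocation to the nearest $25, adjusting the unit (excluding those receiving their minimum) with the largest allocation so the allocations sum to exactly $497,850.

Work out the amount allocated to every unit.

Unit 4B: $191,100; Unit 5A: $93,900; Unit 2A: $52,550; Unit 1A: $55,250; Unit 2B: $100,950; Unit PH2: $4,100

Fund the minimums — Unit 4B $191,100. Remaining pool $306,750.
Remaining pool split over remaining ownership shares 12,261: Unit 5A 93,893.87 → $93,900; Unit 2A 52,538.54 → $52,550; Unit 1A 55,240.52 → $55,250; Unit 2B 100,974.06 → $100,975; Unit PH2 4,103.01 → $4,100.
Rounding difference −$25 applied to Unit 2B → $100,950.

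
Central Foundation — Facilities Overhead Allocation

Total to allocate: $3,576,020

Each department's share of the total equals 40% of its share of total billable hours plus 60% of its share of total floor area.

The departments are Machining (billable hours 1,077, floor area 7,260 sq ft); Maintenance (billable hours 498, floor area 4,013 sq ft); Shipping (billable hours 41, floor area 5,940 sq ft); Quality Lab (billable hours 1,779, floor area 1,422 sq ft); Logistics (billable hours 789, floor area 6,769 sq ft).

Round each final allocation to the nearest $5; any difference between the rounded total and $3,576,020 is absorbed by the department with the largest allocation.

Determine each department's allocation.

Totals — billable hours 4,184, floor area 25,404.
Composite weights (40% billable hours + 60% floor area): Machining 0.2744; Maintenance 0.1424; Shipping 0.1442; Quality Lab 0.2037; Logistics 0.2353.
Unrounded shares: Machining 981,376.94; Maintenance 509,190.53; Shipping 515,707.00; Quality Lab 728,298.47; Logistics 841,447.06.
At nearest $5: Machining $981,375; Maintenance $509,190; Shipping $515,705; Quality Lab $728,300; Logistics $841,445. Sum = $3,576,015.
Difference $3,576,020 − $3,576,015 = +$5 applied to largest allocation (Machining): Machining becomes $981,380.

Machining: $981,380 · Maintenance: $509,190 · Shipping: $515,705 · Quality Lab: $728,300 · Logistics: $841,445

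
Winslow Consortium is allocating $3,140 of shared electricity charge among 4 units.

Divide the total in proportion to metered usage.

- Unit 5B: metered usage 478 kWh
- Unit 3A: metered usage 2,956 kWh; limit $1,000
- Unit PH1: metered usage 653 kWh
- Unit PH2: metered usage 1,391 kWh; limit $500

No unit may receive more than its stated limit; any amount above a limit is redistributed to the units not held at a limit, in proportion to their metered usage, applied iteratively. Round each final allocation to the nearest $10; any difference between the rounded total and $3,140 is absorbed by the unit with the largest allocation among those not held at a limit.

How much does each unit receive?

Combined metered usage = 5,478.
Pro-rata shares before constraints: Unit 5B 273.99; Unit 3A 1,694.38; Unit PH1 374.30; Unit PH2 797.32.
Capped: Unit 3A ($1,000), Unit PH2 ($500); balance $1,640 reallocated over remaining metered usage 1,131.
Redistributed shares: Unit 5B 693.12 → $690; Unit PH1 946.88 → $950.

Unit 5B: $690 | Unit 3A: $1,000 | Unit PH1: $950 | Unit PH2: $500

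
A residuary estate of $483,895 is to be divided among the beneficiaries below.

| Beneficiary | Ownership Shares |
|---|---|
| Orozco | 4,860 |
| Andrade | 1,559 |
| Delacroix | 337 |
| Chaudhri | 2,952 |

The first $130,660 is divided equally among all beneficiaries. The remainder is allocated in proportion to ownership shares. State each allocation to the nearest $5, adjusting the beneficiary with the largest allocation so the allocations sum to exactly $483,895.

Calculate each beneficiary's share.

Orozco: $209,505 · Andrade: $89,390 · Delacroix: $44,925 · Chaudhri: $140,075

$130,660 shared equally gives $32,665 per beneficiary.
Remainder $353,235 by ownership shares (total 9,708): Orozco 176,835.82 → $176,835; Andrade 56,725.73 → $56,725; Delacroix 12,262.07 → $12,260; Chaudhri 107,411.38 → $107,410.
Rounding difference +$5 on remainder applied to Orozco.
Totals: Orozco $32,665 + $176,840 = $209,505; Andrade $32,665 + $56,725 = $89,390; Delacroix $32,665 + $12,260 = $44,925; Chaudhri $32,665 + $107,410 = $140,075.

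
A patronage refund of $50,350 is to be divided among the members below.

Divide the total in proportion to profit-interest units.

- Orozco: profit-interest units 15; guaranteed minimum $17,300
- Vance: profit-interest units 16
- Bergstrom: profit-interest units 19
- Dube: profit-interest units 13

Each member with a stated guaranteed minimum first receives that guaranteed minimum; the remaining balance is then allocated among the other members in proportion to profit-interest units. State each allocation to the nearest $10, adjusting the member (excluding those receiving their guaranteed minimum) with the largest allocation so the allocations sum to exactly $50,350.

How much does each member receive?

Minimums first: Orozco $17,300. Balance $33,050.
Balance split over remaining profit-interest units 48: Vance 11,016.67 → $11,020; Bergstrom 13,082.29 → $13,080; Dube 8,951.04 → $8,950.

Orozco: $17,300 | Vance: $11,020 | Bergstrom: $13,080 | Dube: $8,950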